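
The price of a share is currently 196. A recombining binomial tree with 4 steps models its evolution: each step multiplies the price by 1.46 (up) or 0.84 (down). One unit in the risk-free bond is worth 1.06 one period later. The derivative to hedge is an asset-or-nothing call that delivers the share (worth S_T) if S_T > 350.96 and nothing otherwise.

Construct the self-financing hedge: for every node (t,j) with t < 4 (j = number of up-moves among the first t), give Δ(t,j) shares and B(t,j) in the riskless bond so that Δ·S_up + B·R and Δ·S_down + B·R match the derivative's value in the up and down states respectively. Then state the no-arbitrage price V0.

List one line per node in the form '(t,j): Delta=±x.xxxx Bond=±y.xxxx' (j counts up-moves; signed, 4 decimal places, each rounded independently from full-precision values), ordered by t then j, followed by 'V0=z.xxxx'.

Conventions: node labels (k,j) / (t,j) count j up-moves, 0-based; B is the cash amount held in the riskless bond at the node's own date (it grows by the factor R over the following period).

(0,0): Delta=0.9795 Bond=-134.0015
(1,0): Delta=0.5625 Bond=-73.3881
(1,1): Delta=1.4157 Bond=-266.8660
(2,0): Delta=0.0000 Bond=0.0000
(2,1): Delta=1.1509 Bond=-219.2304
(2,2): Delta=1.6927 Bond=-398.6007
(3,0): Delta=0.0000 Bond=0.0000
(3,1): Delta=0.0000 Bond=0.0000
(3,2): Delta=2.3548 Bond=-654.9010
(3,3): Delta=1.0000 Bond=0.0000
V0=57.9774

No-arbitrage ⇒ martingale measure with p* = (R−d)/(u−d) = 0.3548.
Terminal payoffs: V(4,0)=0.0000, V(4,1)=0.0000, V(4,2)=0.0000, V(4,3)=512.3821, V(4,4)=890.5688
Node (3,0) S=116.1700: V=(p*·0.0000+(1−p*)·0.0000)/1.06=0.0000; Δ=(0.0000−0.0000)/(169.6082−97.5828)=0.0000; B=V−Δ·S=0.0000
Node (3,1) S=201.9145: V=(p*·0.0000+(1−p*)·0.0000)/1.06=0.0000; Δ=(0.0000−0.0000)/(294.7952−169.6082)=0.0000; B=V−Δ·S=0.0000
Node (3,2) S=350.9466: V=(p*·512.3821+(1−p*)·0.0000)/1.06=171.5217; Δ=(512.3821−0.0000)/(512.3821−294.7952)=2.3548; B=V−Δ·S=-654.9010
Node (3,3) S=609.9787: V=(p*·890.5688+(1−p*)·512.3821)/1.06=609.9787; Δ=(890.5688−512.3821)/(890.5688−512.3821)=1.0000; B=V−Δ·S=0.0000
Node (2,0) S=138.2976: V=(p*·0.0000+(1−p*)·0.0000)/1.06=0.0000; Δ=(0.0000−0.0000)/(201.9145−116.1700)=0.0000; B=V−Δ·S=0.0000
Node (2,1) S=240.3744: V=(p*·171.5217+(1−p*)·0.0000)/1.06=57.4175; Δ=(171.5217−0.0000)/(350.9466−201.9145)=1.1509; B=V−Δ·S=-219.2304
Node (2,2) S=417.7936: V=(p*·609.9787+(1−p*)·171.5217)/1.06=308.5879; Δ=(609.9787−171.5217)/(609.9787−350.9466)=1.6927; B=V−Δ·S=-398.6007
Node (1,0) S=164.6400: V=(p*·57.4175+(1−p*)·0.0000)/1.06=19.2207; Δ=(57.4175−0.0000)/(240.3744−138.2976)=0.5625; B=V−Δ·S=-73.3881
Node (1,1) S=286.1600: V=(p*·308.5879+(1−p*)·57.4175)/1.06=138.2476; Δ=(308.5879−57.4175)/(417.7936−240.3744)=1.4157; B=V−Δ·S=-266.8660
Node (0,0) S=196.0000: V=(p*·138.2476+(1−p*)·19.2207)/1.06=57.9774; Δ=(138.2476−19.2207)/(286.1600−164.6400)=0.9795; B=V−Δ·S=-134.0015
Verification: the root portfolio costs Δ(0,0)·S0 + B(0,0) = 57.9774, matching V0.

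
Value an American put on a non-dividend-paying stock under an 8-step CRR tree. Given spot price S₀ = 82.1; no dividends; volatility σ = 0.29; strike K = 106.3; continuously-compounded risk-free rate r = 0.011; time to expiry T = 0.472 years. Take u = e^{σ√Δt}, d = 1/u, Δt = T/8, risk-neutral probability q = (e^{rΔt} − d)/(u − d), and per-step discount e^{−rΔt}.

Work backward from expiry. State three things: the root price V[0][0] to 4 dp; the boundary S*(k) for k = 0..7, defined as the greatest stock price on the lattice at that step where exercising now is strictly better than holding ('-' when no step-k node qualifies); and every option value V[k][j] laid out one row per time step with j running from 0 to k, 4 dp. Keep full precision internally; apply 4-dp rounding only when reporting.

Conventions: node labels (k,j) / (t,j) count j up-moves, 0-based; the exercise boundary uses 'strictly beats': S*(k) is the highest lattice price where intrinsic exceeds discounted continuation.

price = 24.7303
boundary = - - 71.3114 76.5158 71.3114 76.5158 82.1000 88.0917
tree:
24.7303
29.8330 19.3882
34.9886 24.4420 14.0904
39.8390 29.7842 18.8472 9.0985
44.3595 34.9886 24.2146 13.2185 4.7708
48.5725 39.8390 29.7842 18.3800 7.7991 1.5872
52.4989 44.3595 34.9886 24.2000 12.2738 3.0959 0.0000
56.1583 48.5725 39.8390 29.7842 18.2083 6.0388 0.0000 0.0000
59.5688 52.4989 44.3595 34.9886 24.2000 11.7792 0.0000 0.0000 0.0000

Δt=0.05900, u=1.07298, d=0.93198, q=0.48700, disc=e^(-rΔt)=0.99935
k=8 terminal: V=max(K-S,0) → 59.5688 52.4989 44.3595 34.9886 24.2000 11.7792 0.0000 0.0000 0.0000
k=7: j=0 S=50.1417 intr=56.1583 cont=56.0893 V=56.1583[EX]; j=1 S=57.7275 intr=48.5725 cont=48.5035 V=48.5725[EX]; j=2 S=66.4610 intr=39.8390 cont=39.7700 V=39.8390[EX]; j=3 S=76.5158 intr=29.7842 cont=29.7152 V=29.7842[EX]; j=4 S=88.0917 intr=18.2083 cont=18.1393 V=18.2083[EX]; j=5 S=101.4190 intr=4.8810 cont=6.0388 V=6.0388[hold]; j=6 S=116.7625 intr=0.0000 cont=0.0000 V=0.0000[hold]; j=7 S=134.4273 intr=0.0000 cont=0.0000 V=0.0000[hold]  S*(7)=88.0917
k=6: j=0 S=53.8011 intr=52.4989 cont=52.4300 V=52.4989[EX]; j=1 S=61.9405 intr=44.3595 cont=44.2905 V=44.3595[EX]; j=2 S=71.3114 intr=34.9886 cont=34.9196 V=34.9886[EX]; j=3 S=82.1000 intr=24.2000 cont=24.1310 V=24.2000[EX]; j=4 S=94.5208 intr=11.7792 cont=12.2738 V=12.2738[hold]; j=5 S=108.8206 intr=0.0000 cont=3.0959 V=3.0959[hold]; j=6 S=125.2839 intr=0.0000 cont=0.0000 V=0.0000[hold]  S*(6)=82.1000
k=5: j=0 S=57.7275 intr=48.5725 cont=48.5035 V=48.5725[EX]; j=1 S=66.4610 intr=39.8390 cont=39.7700 V=39.8390[EX]; j=2 S=76.5158 intr=29.7842 cont=29.7152 V=29.7842[EX]; j=3 S=88.0917 intr=18.2083 cont=18.3800 V=18.3800[hold]; j=4 S=101.4190 intr=4.8810 cont=7.7991 V=7.7991[hold]; j=5 S=116.7625 intr=0.0000 cont=1.5872 V=1.5872[hold]  S*(5)=76.5158
k=4: j=0 S=61.9405 intr=44.3595 cont=44.2905 V=44.3595[EX]; j=1 S=71.3114 intr=34.9886 cont=34.9196 V=34.9886[EX]; j=2 S=82.1000 intr=24.2000 cont=24.2146 V=24.2146[hold]; j=3 S=94.5208 intr=11.7792 cont=13.2185 V=13.2185[hold]; j=4 S=108.8206 intr=0.0000 cont=4.7708 V=4.7708[hold]  S*(4)=71.3114
k=3: j=0 S=66.4610 intr=39.8390 cont=39.7700 V=39.8390[EX]; j=1 S=76.5158 intr=29.7842 cont=29.7223 V=29.7842[EX]; j=2 S=88.0917 intr=18.2083 cont=18.8472 V=18.8472[hold]; j=3 S=101.4190 intr=4.8810 cont=9.0985 V=9.0985[hold]  S*(3)=76.5158
k=2: j=0 S=71.3114 intr=34.9886 cont=34.9196 V=34.9886[EX]; j=1 S=82.1000 intr=24.2000 cont=24.4420 V=24.4420[hold]; j=2 S=94.5208 intr=11.7792 cont=14.0904 V=14.0904[hold]  S*(2)=71.3114
k=1: j=0 S=76.5158 intr=29.7842 cont=29.8330 V=29.8330[hold]; j=1 S=88.0917 intr=18.2083 cont=19.3882 V=19.3882[hold]  S*(1)=-
k=0: j=0 S=82.1000 intr=24.2000 cont=24.7303 V=24.7303[hold]  S*(0)=-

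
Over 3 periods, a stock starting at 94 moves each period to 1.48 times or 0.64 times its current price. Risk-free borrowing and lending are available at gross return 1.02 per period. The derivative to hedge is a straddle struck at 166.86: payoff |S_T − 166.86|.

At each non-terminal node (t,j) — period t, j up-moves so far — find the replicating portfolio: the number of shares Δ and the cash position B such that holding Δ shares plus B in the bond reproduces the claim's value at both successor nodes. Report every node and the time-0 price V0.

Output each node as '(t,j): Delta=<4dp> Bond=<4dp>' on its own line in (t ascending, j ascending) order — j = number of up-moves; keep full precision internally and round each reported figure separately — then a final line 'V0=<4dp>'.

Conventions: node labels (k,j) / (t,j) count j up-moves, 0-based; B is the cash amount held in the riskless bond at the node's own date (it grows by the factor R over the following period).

(0,0): Delta=-0.3131 Bond=116.7220
(1,0): Delta=-1.0000 Bond=160.3806
(1,1): Delta=0.0465 Bond=69.0325
(2,0): Delta=-1.0000 Bond=163.5882
(2,1): Delta=-1.0000 Bond=163.5882
(2,2): Delta=0.5943 Bond=-42.3777
V0=87.2910

The replicating-portfolio and risk-neutral prices coincide; use p* = (1.02−0.64)/(1.48−0.64) = 0.4524 for the latter.
At maturity the claim pays: V(3,0)=142.2185, V(3,1)=109.8764, V(3,2)=35.0855, V(3,3)=137.8684
(2,0): S=38.5024. Δ = (V_up−V_dn)/(S_up−S_dn) = (109.8764−142.2185)/(56.9836−24.6415) = -1.0000. V = [p*·109.8764 + (1−p*)·142.2185]/1.02 = 125.0858. B = V − Δ·S = 163.5882.
(2,1): S=89.0368. Δ = (V_up−V_dn)/(S_up−S_dn) = (35.0855−109.8764)/(131.7745−56.9836) = -1.0000. V = [p*·35.0855 + (1−p*)·109.8764]/1.02 = 74.5514. B = V − Δ·S = 163.5882.
(2,2): S=205.8976. Δ = (V_up−V_dn)/(S_up−S_dn) = (137.8684−35.0855)/(304.7284−131.7745) = 0.5943. V = [p*·137.8684 + (1−p*)·35.0855]/1.02 = 79.9829. B = V − Δ·S = -42.3777.
(1,0): S=60.1600. Δ = (V_up−V_dn)/(S_up−S_dn) = (74.5514−125.0858)/(89.0368−38.5024) = -1.0000. V = [p*·74.5514 + (1−p*)·125.0858]/1.02 = 100.2206. B = V − Δ·S = 160.3806.
(1,1): S=139.1200. Δ = (V_up−V_dn)/(S_up−S_dn) = (79.9829−74.5514)/(205.8976−89.0368) = 0.0465. V = [p*·79.9829 + (1−p*)·74.5514]/1.02 = 75.4986. B = V − Δ·S = 69.0325.
(0,0): S=94.0000. Δ = (V_up−V_dn)/(S_up−S_dn) = (75.4986−100.2206)/(139.1200−60.1600) = -0.3131. V = [p*·75.4986 + (1−p*)·100.2206]/1.02 = 87.2910. B = V − Δ·S = 116.7220.
Check: Δ(0,0)·S0 + B(0,0) = 87.2910 = V0.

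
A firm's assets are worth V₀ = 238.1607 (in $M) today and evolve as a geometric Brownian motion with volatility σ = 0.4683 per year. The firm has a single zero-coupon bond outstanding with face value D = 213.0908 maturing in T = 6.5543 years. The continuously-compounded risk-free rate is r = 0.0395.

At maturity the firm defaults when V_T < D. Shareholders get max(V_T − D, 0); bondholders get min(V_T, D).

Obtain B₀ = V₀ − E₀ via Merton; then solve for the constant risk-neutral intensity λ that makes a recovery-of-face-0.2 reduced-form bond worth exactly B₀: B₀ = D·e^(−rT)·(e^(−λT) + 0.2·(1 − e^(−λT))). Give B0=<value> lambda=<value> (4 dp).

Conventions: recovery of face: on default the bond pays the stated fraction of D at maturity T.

B0=106.7497 lambda=0.0881

Work the structural quantities from V₀ = 238.1607 against face 213.0908:
d₁ = [ln(V₀/D) + (r + σ²/2)T] / (σ√T)
   = [ln(238.1607/213.0908) + (0.0395 + 0.5·0.4683²)·6.5543] / (0.4683·√6.5543)
   = [0.111227 + 0.977590] / 1.198912 = 0.908171
d₂ = d₁ − σ√T = 0.908171 − 1.198912 = -0.290741
N(d₁) = 0.818106,  N(d₂) = 0.385625,  e^(−rT) = 0.771904
E₀ = V₀·N(d₁) − D·e^(−rT)·N(d₂)
   = 238.1607·0.818106 − 213.0908·0.771904·0.385625 = 131.410971
B₀ = V₀ − E₀ = 238.1607 − 131.410971 = 106.749729
e^(−λT) = (B₀·e^(rT)/D − 0.2)/(1 − 0.2) = (106.7497·1.295498/213.0908 − 0.2)/0.8 = 0.56123855
λ = −ln(0.56123855)/6.5543 = 0.088127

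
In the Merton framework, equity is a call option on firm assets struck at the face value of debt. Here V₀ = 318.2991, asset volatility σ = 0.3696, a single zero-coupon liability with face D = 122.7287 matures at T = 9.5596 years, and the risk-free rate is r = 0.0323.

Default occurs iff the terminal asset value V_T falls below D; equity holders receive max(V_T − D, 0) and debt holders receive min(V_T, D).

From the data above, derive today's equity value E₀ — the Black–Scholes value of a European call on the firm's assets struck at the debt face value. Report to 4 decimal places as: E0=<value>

E0=240.0164

With assets at 318.2991 and a single debt payment of 122.7287 at 9.5596 years:
d₁ = [ln(V₀/D) + (r + σ²/2)T] / (σ√T)
   = [ln(318.2991/122.7287) + (0.0323 + 0.5·0.3696²)·9.5596] / (0.3696·√9.5596)
   = [0.953015 + 0.961716] / 1.142752 = 1.675544
d₂ = d₁ − σ√T = 1.675544 − 1.142752 = 0.532793
N(d₁) = 0.953086,  N(d₂) = 0.702911,  e^(−rT) = 0.734346
E₀ = V₀·N(d₁) − D·e^(−rT)·N(d₂)
   = 318.2991·0.953086 − 122.7287·0.734346·0.702911 = 240.016376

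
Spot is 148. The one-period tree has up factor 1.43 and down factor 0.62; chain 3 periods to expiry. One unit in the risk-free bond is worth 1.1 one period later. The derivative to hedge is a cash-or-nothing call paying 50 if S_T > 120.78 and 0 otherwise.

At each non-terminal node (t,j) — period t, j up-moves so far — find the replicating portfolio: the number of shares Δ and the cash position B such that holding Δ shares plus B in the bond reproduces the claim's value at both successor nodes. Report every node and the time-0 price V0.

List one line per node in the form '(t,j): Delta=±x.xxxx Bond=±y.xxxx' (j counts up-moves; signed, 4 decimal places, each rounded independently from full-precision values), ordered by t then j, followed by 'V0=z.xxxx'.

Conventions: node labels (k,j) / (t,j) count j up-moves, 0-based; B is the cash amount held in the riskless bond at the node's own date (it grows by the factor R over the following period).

Risk-neutral probability p* = (R−d)/(u−d) = (1.1−0.62)/(1.43−0.62) = 0.5926.
Terminal payoffs: V(3,0)=0.0000, V(3,1)=0.0000, V(3,2)=50.0000, V(3,3)=50.0000
  t=2,j=0: stock 56.8912 → up 81.3544 (V=0.0000), down 35.2725 (V=0.0000). Price 0.0000; hedge Δ=0.0000, bond B=0.0000.
  t=2,j=1: stock 131.2168 → up 187.6400 (V=50.0000), down 81.3544 (V=0.0000). Price 26.9360; hedge Δ=0.4704, bond B=-34.7924.
  t=2,j=2: stock 302.6452 → up 432.7826 (V=50.0000), down 187.6400 (V=50.0000). Price 45.4545; hedge Δ=0.0000, bond B=45.4545.
  t=1,j=0: stock 91.7600 → up 131.2168 (V=26.9360), down 56.8912 (V=0.0000). Price 14.5110; hedge Δ=0.3624, bond B=-18.7434.
  t=1,j=1: stock 211.6400 → up 302.6452 (V=45.4545), down 131.2168 (V=26.9360). Price 34.4636; hedge Δ=0.1080, bond B=11.6012.
  t=0,j=0: stock 148.0000 → up 211.6400 (V=34.4636), down 91.7600 (V=14.5110). Price 23.9407; hedge Δ=0.1664, bond B=-0.6922.
Sanity check at the root: Δ(0,0)·S0 + B(0,0) reproduces V0 = 23.9407.

(0,0): Delta=0.1664 Bond=-0.6922
(1,0): Delta=0.3624 Bond=-18.7434
(1,1): Delta=0.1080 Bond=11.6012
(2,0): Delta=0.0000 Bond=0.0000
(2,1): Delta=0.4704 Bond=-34.7924
(2,2): Delta=0.0000 Bond=45.4545
V0=23.9407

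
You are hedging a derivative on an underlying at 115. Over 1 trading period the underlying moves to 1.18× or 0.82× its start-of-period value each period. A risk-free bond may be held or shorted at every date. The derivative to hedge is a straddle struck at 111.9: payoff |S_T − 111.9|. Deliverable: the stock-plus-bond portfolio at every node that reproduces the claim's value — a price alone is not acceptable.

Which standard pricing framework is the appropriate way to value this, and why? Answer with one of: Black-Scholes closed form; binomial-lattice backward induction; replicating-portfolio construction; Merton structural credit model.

Key observation: the task asks for the hedge itself — share and bond holdings at every node of the 1-period tree on spot 115 with factors 1.18/0.82 — which is exactly what the replicating-portfolio construction produces.

framework: replicating-portfolio construction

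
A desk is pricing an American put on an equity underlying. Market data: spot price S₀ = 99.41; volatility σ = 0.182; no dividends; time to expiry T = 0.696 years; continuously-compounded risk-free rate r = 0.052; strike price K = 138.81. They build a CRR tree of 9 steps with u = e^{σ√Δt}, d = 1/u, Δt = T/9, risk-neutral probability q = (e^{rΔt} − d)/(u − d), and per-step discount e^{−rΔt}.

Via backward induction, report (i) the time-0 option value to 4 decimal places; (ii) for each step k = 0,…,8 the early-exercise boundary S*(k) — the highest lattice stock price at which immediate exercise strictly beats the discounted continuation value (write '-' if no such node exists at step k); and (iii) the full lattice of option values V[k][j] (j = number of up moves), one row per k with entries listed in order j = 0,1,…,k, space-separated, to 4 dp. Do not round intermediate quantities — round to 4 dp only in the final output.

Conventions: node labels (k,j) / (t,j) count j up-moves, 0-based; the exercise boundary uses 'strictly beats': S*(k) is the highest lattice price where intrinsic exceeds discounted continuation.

params: Δt=0.07733 u=1.05191 d=0.95065 q=0.52714 e^(-rΔt)=0.99599
t_9 payoffs: 75.7716 69.0565 61.6260 53.4040 44.3062 34.2391 23.0998 10.7737 0.0000 0.0000
t_8: node(8,0) S=66.3110 payoff=72.4990 vs cont=71.9419 → 72.4990 [stop]  node(8,1) S=73.3747 payoff=65.4353 vs cont=64.8782 → 65.4353 [stop]  node(8,2) S=81.1910 payoff=57.6190 vs cont=57.0619 → 57.6190 [stop]  node(8,3) S=89.8398 payoff=48.9702 vs cont=48.4131 → 48.9702 [stop]  node(8,4) S=99.4100 payoff=39.4000 vs cont=38.8429 → 39.4000 [stop]  node(8,5) S=109.9996 payoff=28.8104 vs cont=28.2533 → 28.8104 [stop]  node(8,6) S=121.7173 payoff=17.0927 vs cont=16.5356 → 17.0927 [stop]  node(8,7) S=134.6832 payoff=4.1268 vs cont=5.0740 → 5.0740 [wait]  node(8,8) S=149.0303 payoff=0.0000 vs cont=0.0000 → 0.0000 [wait]  ⇒ S*(8)=121.7173
t_7: node(7,0) S=69.7535 payoff=69.0565 vs cont=68.4994 → 69.0565 [stop]  node(7,1) S=77.1840 payoff=61.6260 vs cont=61.0689 → 61.6260 [stop]  node(7,2) S=85.4060 payoff=53.4040 vs cont=52.8469 → 53.4040 [stop]  node(7,3) S=94.5038 payoff=44.3062 vs cont=43.7491 → 44.3062 [stop]  node(7,4) S=104.5709 payoff=34.2391 vs cont=33.6821 → 34.2391 [stop]  node(7,5) S=115.7102 payoff=23.0998 vs cont=22.5427 → 23.0998 [stop]  node(7,6) S=128.0363 payoff=10.7737 vs cont=10.7140 → 10.7737 [stop]  node(7,7) S=141.6753 payoff=0.0000 vs cont=2.3897 → 2.3897 [wait]  ⇒ S*(7)=128.0363
t_6: node(6,0) S=73.3747 payoff=65.4353 vs cont=64.8782 → 65.4353 [stop]  node(6,1) S=81.1910 payoff=57.6190 vs cont=57.0619 → 57.6190 [stop]  node(6,2) S=89.8398 payoff=48.9702 vs cont=48.4131 → 48.9702 [stop]  node(6,3) S=99.4100 payoff=39.4000 vs cont=38.8429 → 39.4000 [stop]  node(6,4) S=109.9996 payoff=28.8104 vs cont=28.2533 → 28.8104 [stop]  node(6,5) S=121.7173 payoff=17.0927 vs cont=16.5356 → 17.0927 [stop]  node(6,6) S=134.6832 payoff=4.1268 vs cont=6.3287 → 6.3287 [wait]  ⇒ S*(6)=121.7173
t_5: node(5,0) S=77.1840 payoff=61.6260 vs cont=61.0689 → 61.6260 [stop]  node(5,1) S=85.4060 payoff=53.4040 vs cont=52.8469 → 53.4040 [stop]  node(5,2) S=94.5038 payoff=44.3062 vs cont=43.7491 → 44.3062 [stop]  node(5,3) S=104.5709 payoff=34.2391 vs cont=33.6821 → 34.2391 [stop]  node(5,4) S=115.7102 payoff=23.0998 vs cont=22.5427 → 23.0998 [stop]  node(5,5) S=128.0363 payoff=10.7737 vs cont=11.3727 → 11.3727 [wait]  ⇒ S*(5)=115.7102
t_4: node(4,0) S=81.1910 payoff=57.6190 vs cont=57.0619 → 57.6190 [stop]  node(4,1) S=89.8398 payoff=48.9702 vs cont=48.4131 → 48.9702 [stop]  node(4,2) S=99.4100 payoff=39.4000 vs cont=38.8429 → 39.4000 [stop]  node(4,3) S=109.9996 payoff=28.8104 vs cont=28.2533 → 28.8104 [stop]  node(4,4) S=121.7173 payoff=17.0927 vs cont=16.8501 → 17.0927 [stop]  ⇒ S*(4)=121.7173
t_3: node(3,0) S=85.4060 payoff=53.4040 vs cont=52.8469 → 53.4040 [stop]  node(3,1) S=94.5038 payoff=44.3062 vs cont=43.7491 → 44.3062 [stop]  node(3,2) S=104.5709 payoff=34.2391 vs cont=33.6821 → 34.2391 [stop]  node(3,3) S=115.7102 payoff=23.0998 vs cont=22.5427 → 23.0998 [stop]  ⇒ S*(3)=115.7102
t_2: node(2,0) S=89.8398 payoff=48.9702 vs cont=48.4131 → 48.9702 [stop]  node(2,1) S=99.4100 payoff=39.4000 vs cont=38.8429 → 39.4000 [stop]  node(2,2) S=109.9996 payoff=28.8104 vs cont=28.2533 → 28.8104 [stop]  ⇒ S*(2)=109.9996
t_1: node(1,0) S=94.5038 payoff=44.3062 vs cont=43.7491 → 44.3062 [stop]  node(1,1) S=104.5709 payoff=34.2391 vs cont=33.6821 → 34.2391 [stop]  ⇒ S*(1)=104.5709
t_0: node(0,0) S=99.4100 payoff=39.4000 vs cont=38.8429 → 39.4000 [stop]  ⇒ S*(0)=99.4100

price = 39.4000
boundary = 99.4100 104.5709 109.9996 115.7102 121.7173 115.7102 121.7173 128.0363 121.7173
tree:
39.4000
44.3062 34.2391
48.9702 39.4000 28.8104
53.4040 44.3062 34.2391 23.0998
57.6190 48.9702 39.4000 28.8104 17.0927
61.6260 53.4040 44.3062 34.2391 23.0998 11.3727
65.4353 57.6190 48.9702 39.4000 28.8104 17.0927 6.3287
69.0565 61.6260 53.4040 44.3062 34.2391 23.0998 10.7737 2.3897
72.4990 65.4353 57.6190 48.9702 39.4000 28.8104 17.0927 5.0740 0.0000
75.7716 69.0565 61.6260 53.4040 44.3062 34.2391 23.0998 10.7737 0.0000 0.0000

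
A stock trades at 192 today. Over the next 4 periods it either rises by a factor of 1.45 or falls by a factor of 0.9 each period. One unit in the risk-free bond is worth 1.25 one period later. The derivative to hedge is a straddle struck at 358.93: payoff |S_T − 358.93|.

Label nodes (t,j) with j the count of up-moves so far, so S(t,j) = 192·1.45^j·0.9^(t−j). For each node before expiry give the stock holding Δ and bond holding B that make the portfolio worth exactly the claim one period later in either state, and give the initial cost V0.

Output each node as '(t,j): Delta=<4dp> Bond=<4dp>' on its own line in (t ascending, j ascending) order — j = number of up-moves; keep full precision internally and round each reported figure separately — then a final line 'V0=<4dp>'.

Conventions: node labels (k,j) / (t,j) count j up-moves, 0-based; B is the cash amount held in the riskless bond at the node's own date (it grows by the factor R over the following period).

Arbitrage-free pricing uses the up-move probability p* = (R−d)/(u−d) = 0.6364, discounting each step at R = 1.25.
At maturity the claim pays: V(4,0)=232.9588, V(4,1)=155.9764, V(4,2)=31.9492, V(4,3)=167.8724, V(4,4)=489.8072
  t=3,j=0: stock 139.9680 → up 202.9536 (V=155.9764), down 125.9712 (V=232.9588). Price 147.1760; hedge Δ=-1.0000, bond B=287.1440.
  t=3,j=1: stock 225.5040 → up 326.9808 (V=31.9492), down 202.9536 (V=155.9764). Price 61.6400; hedge Δ=-1.0000, bond B=287.1440.
  t=3,j=2: stock 363.3120 → up 526.8024 (V=167.8724), down 326.9808 (V=31.9492). Price 94.7566; hedge Δ=0.6802, bond B=-152.3765.
  t=3,j=3: stock 585.3360 → up 848.7372 (V=489.8072), down 526.8024 (V=167.8724). Price 298.1920; hedge Δ=1.0000, bond B=-287.1440.
  t=2,j=0: stock 155.5200 → up 225.5040 (V=61.6400), down 139.9680 (V=147.1760). Price 74.1952; hedge Δ=-1.0000, bond B=229.7152.
  t=2,j=1: stock 250.5600 → up 363.3120 (V=94.7566), down 225.5040 (V=61.6400). Price 66.1714; hedge Δ=0.2403, bond B=5.9593.
  t=2,j=2: stock 403.6800 → up 585.3360 (V=298.1920), down 363.3120 (V=94.7566). Price 179.3724; hedge Δ=0.9163, bond B=-190.5101.
  t=1,j=0: stock 172.8000 → up 250.5600 (V=66.1714), down 155.5200 (V=74.1952). Price 55.2713; hedge Δ=-0.0844, bond B=69.8601.
  t=1,j=1: stock 278.4000 → up 403.6800 (V=179.3724), down 250.5600 (V=66.1714). Price 110.5667; hedge Δ=0.7393, bond B=-95.2533.
  t=0,j=0: stock 192.0000 → up 278.4000 (V=110.5667), down 172.8000 (V=55.2713). Price 72.3674; hedge Δ=0.5236, bond B=-28.1697.
Check: Δ(0,0)·S0 + B(0,0) = 72.3674 = V0.

(0,0): Delta=0.5236 Bond=-28.1697
(1,0): Delta=-0.0844 Bond=69.8601
(1,1): Delta=0.7393 Bond=-95.2533
(2,0): Delta=-1.0000 Bond=229.7152
(2,1): Delta=0.2403 Bond=5.9593
(2,2): Delta=0.9163 Bond=-190.5101
(3,0): Delta=-1.0000 Bond=287.1440
(3,1): Delta=-1.0000 Bond=287.1440
(3,2): Delta=0.6802 Bond=-152.3765
(3,3): Delta=1.0000 Bond=-287.1440
V0=72.3674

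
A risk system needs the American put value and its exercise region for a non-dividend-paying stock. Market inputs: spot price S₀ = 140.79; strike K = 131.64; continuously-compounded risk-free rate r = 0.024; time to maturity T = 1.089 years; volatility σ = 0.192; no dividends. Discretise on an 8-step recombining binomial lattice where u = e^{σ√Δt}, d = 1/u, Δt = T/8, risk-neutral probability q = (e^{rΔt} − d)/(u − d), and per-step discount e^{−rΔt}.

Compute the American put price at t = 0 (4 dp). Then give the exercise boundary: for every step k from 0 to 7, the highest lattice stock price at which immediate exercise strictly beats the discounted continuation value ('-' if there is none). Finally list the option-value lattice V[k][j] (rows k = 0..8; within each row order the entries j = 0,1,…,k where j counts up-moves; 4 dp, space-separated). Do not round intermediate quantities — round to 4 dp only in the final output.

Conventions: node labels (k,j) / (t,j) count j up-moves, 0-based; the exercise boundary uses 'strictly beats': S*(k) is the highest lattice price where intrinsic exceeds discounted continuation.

price = 6.0516
boundary = - - - - 106.0504 98.7979 106.0504 113.8354
tree:
6.0516
9.1087 3.0988
13.3183 5.0475 1.2117
18.8258 8.0143 2.1765 0.2752
25.5896 12.3278 3.8445 0.5582 0.0000
32.8421 18.2195 6.6412 1.1322 0.0000 0.0000
39.5987 25.5896 11.1243 2.2965 0.0000 0.0000 0.0000
45.8932 32.8421 17.8046 4.6581 0.0000 0.0000 0.0000 0.0000
51.7572 39.5987 25.5896 9.4482 0.0000 0.0000 0.0000 0.0000 0.0000

Δt=0.13612  u=1.07341  d=0.93161  q=0.50538  discount=0.99674
step 8 (expiry): payoffs max(K−S,0) = 51.7572 39.5987 25.5896 9.4482 0.0000 0.0000 0.0000 0.0000 0.0000
step 7: (k=7,j=0): S=85.7468, K−S=45.8932, hold=45.4638 ⇒ V=45.8932 exercise | (k=7,j=1): S=98.7979, K−S=32.8421, hold=32.4127 ⇒ V=32.8421 exercise | (k=7,j=2): S=113.8354, K−S=17.8046, hold=17.3752 ⇒ V=17.8046 exercise | (k=7,j=3): S=131.1617, K−S=0.4783, hold=4.6581 ⇒ V=4.6581 continue | (k=7,j=4): S=151.1251, K−S=0.0000, hold=0.0000 ⇒ V=0.0000 continue | (k=7,j=5): S=174.1271, K−S=0.0000, hold=0.0000 ⇒ V=0.0000 continue | (k=7,j=6): S=200.6300, K−S=0.0000, hold=0.0000 ⇒ V=0.0000 continue | (k=7,j=7): S=231.1669, K−S=0.0000, hold=0.0000 ⇒ V=0.0000 continue  boundary S*=113.8354
step 6: (k=6,j=0): S=92.0413, K−S=39.5987, hold=39.1693 ⇒ V=39.5987 exercise | (k=6,j=1): S=106.0504, K−S=25.5896, hold=25.1602 ⇒ V=25.5896 exercise | (k=6,j=2): S=122.1918, K−S=9.4482, hold=11.1243 ⇒ V=11.1243 continue | (k=6,j=3): S=140.7900, K−S=0.0000, hold=2.2965 ⇒ V=2.2965 continue | (k=6,j=4): S=162.2189, K−S=0.0000, hold=0.0000 ⇒ V=0.0000 continue | (k=6,j=5): S=186.9094, K−S=0.0000, hold=0.0000 ⇒ V=0.0000 continue | (k=6,j=6): S=215.3579, K−S=0.0000, hold=0.0000 ⇒ V=0.0000 continue  boundary S*=106.0504
step 5: (k=5,j=0): S=98.7979, K−S=32.8421, hold=32.4127 ⇒ V=32.8421 exercise | (k=5,j=1): S=113.8354, K−S=17.8046, hold=18.2195 ⇒ V=18.2195 continue | (k=5,j=2): S=131.1617, K−S=0.4783, hold=6.6412 ⇒ V=6.6412 continue | (k=5,j=3): S=151.1251, K−S=0.0000, hold=1.1322 ⇒ V=1.1322 continue | (k=5,j=4): S=174.1271, K−S=0.0000, hold=0.0000 ⇒ V=0.0000 continue | (k=5,j=5): S=200.6300, K−S=0.0000, hold=0.0000 ⇒ V=0.0000 continue  boundary S*=98.7979
step 4: (k=4,j=0): S=106.0504, K−S=25.5896, hold=25.3692 ⇒ V=25.5896 exercise | (k=4,j=1): S=122.1918, K−S=9.4482, hold=12.3278 ⇒ V=12.3278 continue | (k=4,j=2): S=140.7900, K−S=0.0000, hold=3.8445 ⇒ V=3.8445 continue | (k=4,j=3): S=162.2189, K−S=0.0000, hold=0.5582 ⇒ V=0.5582 continue | (k=4,j=4): S=186.9094, K−S=0.0000, hold=0.0000 ⇒ V=0.0000 continue  boundary S*=106.0504
step 3: (k=3,j=0): S=113.8354, K−S=17.8046, hold=18.8258 ⇒ V=18.8258 continue | (k=3,j=1): S=131.1617, K−S=0.4783, hold=8.0143 ⇒ V=8.0143 continue | (k=3,j=2): S=151.1251, K−S=0.0000, hold=2.1765 ⇒ V=2.1765 continue | (k=3,j=3): S=174.1271, K−S=0.0000, hold=0.2752 ⇒ V=0.2752 continue  boundary S*=-
step 2: (k=2,j=0): S=122.1918, K−S=9.4482, hold=13.3183 ⇒ V=13.3183 continue | (k=2,j=1): S=140.7900, K−S=0.0000, hold=5.0475 ⇒ V=5.0475 continue | (k=2,j=2): S=162.2189, K−S=0.0000, hold=1.2117 ⇒ V=1.2117 continue  boundary S*=-
step 1: (k=1,j=0): S=131.1617, K−S=0.4783, hold=9.1087 ⇒ V=9.1087 continue | (k=1,j=1): S=151.1251, K−S=0.0000, hold=3.0988 ⇒ V=3.0988 continue  boundary S*=-
step 0: (k=0,j=0): S=140.7900, K−S=0.0000, hold=6.0516 ⇒ V=6.0516 continue  boundary S*=-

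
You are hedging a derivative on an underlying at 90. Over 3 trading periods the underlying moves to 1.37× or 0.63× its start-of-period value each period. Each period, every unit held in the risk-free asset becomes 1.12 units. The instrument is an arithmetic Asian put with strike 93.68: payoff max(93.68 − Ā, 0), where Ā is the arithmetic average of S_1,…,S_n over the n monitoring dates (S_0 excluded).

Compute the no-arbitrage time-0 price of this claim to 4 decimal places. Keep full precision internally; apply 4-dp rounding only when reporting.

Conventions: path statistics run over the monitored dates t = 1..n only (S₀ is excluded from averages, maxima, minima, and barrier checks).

Risk-neutral up-probability p* = (R−d)/(u−d) = (1.12−0.63)/(1.37−0.63) = 0.6622; the claim prices as the p*-weighted sum of path payoffs discounted by R^3.
Enumerate all 2^3 = 8 price paths (U = up ×1.37, D = down ×0.63); each path with k up-moves has probability p*^k·(1−p*)^(3−k).
DDD: Ā=38.3084, payoff=55.3716, prob=0.038559
UDD: Ā=83.3056, payoff=10.3744, prob=0.075575
DUD: Ā=61.1056, payoff=32.5744, prob=0.075575
UUD: Ā=132.8804, payoff=0.0000, prob=0.148128
DDU: Ā=47.1196, payoff=46.5604, prob=0.075575
UDU: Ā=102.4664, payoff=0.0000, prob=0.148128
DUU: Ā=80.2664, payoff=13.4136, prob=0.148128
UUU: Ā=174.5476, payoff=0.0000, prob=0.290331
Price = Σ prob·payoff / R^3 = 10.886700 / 1.404928 = 7.7489

price = 7.7489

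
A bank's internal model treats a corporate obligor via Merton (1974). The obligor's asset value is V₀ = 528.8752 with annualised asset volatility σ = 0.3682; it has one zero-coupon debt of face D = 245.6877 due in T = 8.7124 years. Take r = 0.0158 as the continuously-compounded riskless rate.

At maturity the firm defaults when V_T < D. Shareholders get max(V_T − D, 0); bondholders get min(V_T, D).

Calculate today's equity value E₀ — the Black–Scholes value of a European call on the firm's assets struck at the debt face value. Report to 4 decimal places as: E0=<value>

Equity is a call on the firm's assets struck at D = 245.6877:
d₁ = [ln(V₀/D) + (r + σ²/2)T] / (σ√T)
   = [ln(528.8752/245.6877) + (0.0158 + 0.5·0.3682²)·8.7124] / (0.3682·√8.7124)
   = [0.766691 + 0.728231] / 1.086808 = 1.375517
d₂ = d₁ − σ√T = 1.375517 − 1.086808 = 0.288710
N(d₁) = 0.915514,  N(d₂) = 0.613598,  e^(−rT) = 0.871398
E₀ = V₀·N(d₁) − D·e^(−rT)·N(d₂)
   = 528.8752·0.915514 − 245.6877·0.871398·0.613598 = 352.826483

E0=352.8265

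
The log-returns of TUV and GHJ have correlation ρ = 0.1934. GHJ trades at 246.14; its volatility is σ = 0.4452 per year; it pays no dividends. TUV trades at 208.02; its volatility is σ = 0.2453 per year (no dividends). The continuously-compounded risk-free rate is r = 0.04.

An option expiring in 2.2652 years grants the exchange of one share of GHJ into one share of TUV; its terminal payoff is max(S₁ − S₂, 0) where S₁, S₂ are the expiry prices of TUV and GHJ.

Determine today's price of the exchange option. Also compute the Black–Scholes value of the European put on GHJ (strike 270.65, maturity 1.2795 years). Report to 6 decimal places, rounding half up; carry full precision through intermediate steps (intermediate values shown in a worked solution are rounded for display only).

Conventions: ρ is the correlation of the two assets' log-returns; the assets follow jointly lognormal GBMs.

exchange price = 44.768589
price(GHJ put K=270.65) = 55.714571

σ_eff = √(σ₁² + σ₂² − 2ρσ₁σ₂) = √(0.2453² + 0.4452² − 2·0.1934·0.2453·0.4452) = 0.464902
d₁ = (ln(S₁/S₂) + (q₂ − q₁ + σ_eff²/2)T) / (σ_eff√T) = (ln(208.02/246.14) + (0.0 − 0.0 + 0.108067)·2.2652) / 0.699704 = 0.109370
d₂ = d₁ − σ_eff√T = 0.109370 − 0.699704 = -0.590334
N(d₁) = 0.543546,  N(d₂) = 0.277483
V = S₁·e^{−q₁T}·N(d₁) − S₂·e^{−q₂T}·N(d₂) = 113.068340 − 68.299752 = 44.768589
[vanilla: GHJ put K=270.65]
σ√T = 0.4452·√1.2795 = 0.503588
d₁ = (ln(S/K) + (r+σ²/2)T) / (σ√T) = (ln(246.14/270.65) + (0.04+0.4452²/2)·1.2795) / 0.503588 = (-0.094926 + 0.177980) / 0.503588 = 0.164925
d₂ = d₁ − σ√T = 0.164925 − 0.503588 = -0.338663
e^{−rT} = 0.950108
N(−d₁) = 0.434501,  N(−d₂) = 0.632568
price = K·e^{−rT}·N(−d₂) − S·N(−d₁) = 162.662740 − 106.948169 = 55.714571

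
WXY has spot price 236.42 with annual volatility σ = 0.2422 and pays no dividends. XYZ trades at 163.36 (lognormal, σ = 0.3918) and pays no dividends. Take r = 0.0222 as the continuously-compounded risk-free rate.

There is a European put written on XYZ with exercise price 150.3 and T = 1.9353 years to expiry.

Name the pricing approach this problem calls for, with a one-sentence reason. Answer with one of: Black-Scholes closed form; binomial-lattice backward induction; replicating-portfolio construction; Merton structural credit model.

Key observation: the strike-150.3 put on XYZ is European-exercise on a continuously-modelled lognormal underlying, so its value is a single closed-form evaluation.

framework: Black-Scholes closed form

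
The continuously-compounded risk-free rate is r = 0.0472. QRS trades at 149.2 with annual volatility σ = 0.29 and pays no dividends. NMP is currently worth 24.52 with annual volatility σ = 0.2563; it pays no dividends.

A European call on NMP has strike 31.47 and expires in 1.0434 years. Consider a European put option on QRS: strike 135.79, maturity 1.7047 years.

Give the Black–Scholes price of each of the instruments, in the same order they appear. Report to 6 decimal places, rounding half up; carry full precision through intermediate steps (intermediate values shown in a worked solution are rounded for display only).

price(NMP call K=31.47) = 0.902212
price(QRS put K=135.79) = 10.776117

[NMP call K=31.47]
σ√T = 0.2563·√1.0434 = 0.261803
d₁ = (ln(S/K) + (r+σ²/2)T) / (σ√T) = (ln(24.52/31.47) + (0.0472+0.2563²/2)·1.0434) / 0.261803 = (-0.249546 + 0.083519) / 0.261803 = -0.634168
d₂ = d₁ − σ√T = -0.634168 − 0.261803 = -0.895970
e^{−rT} = 0.951945
N(d₁) = 0.262986,  N(d₂) = 0.185134
price = S·N(d₁) − K·e^{−rT}·N(d₂) = 6.448408 − 5.546196 = 0.902212
[QRS put K=135.79]
σ√T = 0.29·√1.7047 = 0.378636
d₁ = (ln(S/K) + (r+σ²/2)T) / (σ√T) = (ln(149.2/135.79) + (0.0472+0.29²/2)·1.7047) / 0.378636 = (0.094178 + 0.152144) / 0.378636 = 0.650552
d₂ = d₁ − σ√T = 0.650552 − 0.378636 = 0.271916
e^{−rT} = 0.922690
N(−d₁) = 0.257668,  N(−d₂) = 0.392843
price = K·e^{−rT}·N(−d₂) − S·N(−d₁) = 49.220144 − 38.444027 = 10.776117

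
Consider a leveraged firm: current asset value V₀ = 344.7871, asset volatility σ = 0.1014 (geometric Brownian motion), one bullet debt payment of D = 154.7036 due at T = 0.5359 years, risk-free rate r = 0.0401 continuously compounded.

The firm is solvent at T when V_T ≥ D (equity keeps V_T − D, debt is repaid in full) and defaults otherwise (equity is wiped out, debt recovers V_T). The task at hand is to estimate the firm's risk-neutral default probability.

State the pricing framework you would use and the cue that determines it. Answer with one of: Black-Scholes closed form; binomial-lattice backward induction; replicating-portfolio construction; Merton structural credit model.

framework: Merton structural credit model

Key observation: a levered firm with one bullet debt due at 0.5359 years is the canonical structural-credit setup: equity is a call on the firm's assets struck at the face value.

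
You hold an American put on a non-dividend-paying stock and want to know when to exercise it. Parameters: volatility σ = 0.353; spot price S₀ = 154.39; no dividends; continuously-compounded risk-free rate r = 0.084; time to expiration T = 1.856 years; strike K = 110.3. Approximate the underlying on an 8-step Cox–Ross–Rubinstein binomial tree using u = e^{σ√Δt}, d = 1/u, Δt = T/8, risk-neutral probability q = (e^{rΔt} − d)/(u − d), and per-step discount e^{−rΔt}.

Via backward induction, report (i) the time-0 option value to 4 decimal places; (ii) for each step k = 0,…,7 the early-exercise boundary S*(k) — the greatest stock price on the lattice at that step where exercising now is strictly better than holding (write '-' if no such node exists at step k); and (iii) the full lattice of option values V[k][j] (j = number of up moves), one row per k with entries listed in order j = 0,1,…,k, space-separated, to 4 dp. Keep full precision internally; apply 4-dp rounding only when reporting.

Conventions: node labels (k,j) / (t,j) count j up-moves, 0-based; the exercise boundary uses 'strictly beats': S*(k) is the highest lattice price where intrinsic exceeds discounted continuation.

params: Δt=0.23200 u=1.18534 d=0.84364 q=0.51519 e^(-rΔt)=0.98070
t_8 payoffs: 70.6828 54.6369 32.0919 0.4158 0.0000 0.0000 0.0000 0.0000 0.0000
t_7: node(7,0) S=46.9597 payoff=63.3403 vs cont=61.2115 → 63.3403 [stop]  node(7,1) S=65.9796 payoff=44.3204 vs cont=42.1917 → 44.3204 [stop]  node(7,2) S=92.7029 payoff=17.5971 vs cont=15.4684 → 17.5971 [stop]  node(7,3) S=130.2499 payoff=0.0000 vs cont=0.1977 → 0.1977 [wait]  node(7,4) S=183.0042 payoff=0.0000 vs cont=0.0000 → 0.0000 [wait]  node(7,5) S=257.1254 payoff=0.0000 vs cont=0.0000 → 0.0000 [wait]  node(7,6) S=361.2674 payoff=0.0000 vs cont=0.0000 → 0.0000 [wait]  node(7,7) S=507.5895 payoff=0.0000 vs cont=0.0000 → 0.0000 [wait]  ⇒ S*(7)=92.7029
t_6: node(6,0) S=55.6631 payoff=54.6369 vs cont=52.5082 → 54.6369 [stop]  node(6,1) S=78.2081 payoff=32.0919 vs cont=29.9632 → 32.0919 [stop]  node(6,2) S=109.8842 payoff=0.4158 vs cont=8.4665 → 8.4665 [wait]  node(6,3) S=154.3900 payoff=0.0000 vs cont=0.0940 → 0.0940 [wait]  node(6,4) S=216.9217 payoff=0.0000 vs cont=0.0000 → 0.0000 [wait]  node(6,5) S=304.7803 payoff=0.0000 vs cont=0.0000 → 0.0000 [wait]  node(6,6) S=428.2237 payoff=0.0000 vs cont=0.0000 → 0.0000 [wait]  ⇒ S*(6)=78.2081
t_5: node(5,0) S=65.9796 payoff=44.3204 vs cont=42.1917 → 44.3204 [stop]  node(5,1) S=92.7029 payoff=17.5971 vs cont=19.5360 → 19.5360 [wait]  node(5,2) S=130.2499 payoff=0.0000 vs cont=4.0729 → 4.0729 [wait]  node(5,3) S=183.0042 payoff=0.0000 vs cont=0.0447 → 0.0447 [wait]  node(5,4) S=257.1254 payoff=0.0000 vs cont=0.0000 → 0.0000 [wait]  node(5,5) S=361.2674 payoff=0.0000 vs cont=0.0000 → 0.0000 [wait]  ⇒ S*(5)=65.9796
t_4: node(4,0) S=78.2081 payoff=32.0919 vs cont=30.9428 → 32.0919 [stop]  node(4,1) S=109.8842 payoff=0.4158 vs cont=11.3463 → 11.3463 [wait]  node(4,2) S=154.3900 payoff=0.0000 vs cont=1.9591 → 1.9591 [wait]  node(4,3) S=216.9217 payoff=0.0000 vs cont=0.0212 → 0.0212 [wait]  node(4,4) S=304.7803 payoff=0.0000 vs cont=0.0000 → 0.0000 [wait]  ⇒ S*(4)=78.2081
t_3: node(3,0) S=92.7029 payoff=17.5971 vs cont=20.9910 → 20.9910 [wait]  node(3,1) S=130.2499 payoff=0.0000 vs cont=6.3845 → 6.3845 [wait]  node(3,2) S=183.0042 payoff=0.0000 vs cont=0.9422 → 0.9422 [wait]  node(3,3) S=257.1254 payoff=0.0000 vs cont=0.0101 → 0.0101 [wait]  ⇒ S*(3)=-
t_2: node(2,0) S=109.8842 payoff=0.4158 vs cont=13.2060 → 13.2060 [wait]  node(2,1) S=154.3900 payoff=0.0000 vs cont=3.5116 → 3.5116 [wait]  node(2,2) S=216.9217 payoff=0.0000 vs cont=0.4531 → 0.4531 [wait]  ⇒ S*(2)=-
t_1: node(1,0) S=130.2499 payoff=0.0000 vs cont=8.0531 → 8.0531 [wait]  node(1,1) S=183.0042 payoff=0.0000 vs cont=1.8985 → 1.8985 [wait]  ⇒ S*(1)=-
t_0: node(0,0) S=154.3900 payoff=0.0000 vs cont=4.7881 → 4.7881 [wait]  ⇒ S*(0)=-

price = 4.7881
boundary = - - - - 78.2081 65.9796 78.2081 92.7029
tree:
4.7881
8.0531 1.8985
13.2060 3.5116 0.4531
20.9910 6.3845 0.9422 0.0101
32.0919 11.3463 1.9591 0.0212 0.0000
44.3204 19.5360 4.0729 0.0447 0.0000 0.0000
54.6369 32.0919 8.4665 0.0940 0.0000 0.0000 0.0000
63.3403 44.3204 17.5971 0.1977 0.0000 0.0000 0.0000 0.0000
70.6828 54.6369 32.0919 0.4158 0.0000 0.0000 0.0000 0.0000 0.0000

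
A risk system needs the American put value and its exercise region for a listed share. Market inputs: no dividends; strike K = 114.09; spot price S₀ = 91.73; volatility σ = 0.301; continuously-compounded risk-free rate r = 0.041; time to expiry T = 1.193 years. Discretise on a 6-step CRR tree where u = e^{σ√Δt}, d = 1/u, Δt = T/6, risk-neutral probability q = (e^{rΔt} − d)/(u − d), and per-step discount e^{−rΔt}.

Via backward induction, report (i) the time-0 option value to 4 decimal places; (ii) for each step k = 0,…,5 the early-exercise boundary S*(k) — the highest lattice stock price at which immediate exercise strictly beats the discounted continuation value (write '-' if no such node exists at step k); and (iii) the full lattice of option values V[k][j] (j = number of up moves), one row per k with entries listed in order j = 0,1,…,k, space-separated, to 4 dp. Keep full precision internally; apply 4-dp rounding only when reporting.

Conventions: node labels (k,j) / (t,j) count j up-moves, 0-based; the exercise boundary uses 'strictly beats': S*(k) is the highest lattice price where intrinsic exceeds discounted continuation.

params: Δt=0.19883 u=1.14364 d=0.87440 q=0.49690 e^(-rΔt)=0.99188
t_6 payoffs: 73.0913 60.4671 43.9556 22.3600 0.0000 0.0000 0.0000
t_5: node(5,0) S=46.8879 payoff=67.2021 vs cont=66.2758 → 67.2021 [stop]  node(5,1) S=61.3255 payoff=52.7645 vs cont=51.8382 → 52.7645 [stop]  node(5,2) S=80.2087 payoff=33.8813 vs cont=32.9550 → 33.8813 [stop]  node(5,3) S=104.9063 payoff=9.1837 vs cont=11.1580 → 11.1580 [wait]  node(5,4) S=137.2088 payoff=0.0000 vs cont=0.0000 → 0.0000 [wait]  node(5,5) S=179.4578 payoff=0.0000 vs cont=0.0000 → 0.0000 [wait]  ⇒ S*(5)=80.2087
t_4: node(4,0) S=53.6229 payoff=60.4671 vs cont=59.5408 → 60.4671 [stop]  node(4,1) S=70.1344 payoff=43.9556 vs cont=43.0293 → 43.9556 [stop]  node(4,2) S=91.7300 payoff=22.3600 vs cont=22.4068 → 22.4068 [wait]  node(4,3) S=119.9753 payoff=0.0000 vs cont=5.5681 → 5.5681 [wait]  node(4,4) S=156.9178 payoff=0.0000 vs cont=0.0000 → 0.0000 [wait]  ⇒ S*(4)=70.1344
t_3: node(3,0) S=61.3255 payoff=52.7645 vs cont=51.8382 → 52.7645 [stop]  node(3,1) S=80.2087 payoff=33.8813 vs cont=32.9781 → 33.8813 [stop]  node(3,2) S=104.9063 payoff=9.1837 vs cont=13.9257 → 13.9257 [wait]  node(3,3) S=137.2088 payoff=0.0000 vs cont=2.7786 → 2.7786 [wait]  ⇒ S*(3)=80.2087
t_2: node(2,0) S=70.1344 payoff=43.9556 vs cont=43.0293 → 43.9556 [stop]  node(2,1) S=91.7300 payoff=22.3600 vs cont=23.7708 → 23.7708 [wait]  node(2,2) S=119.9753 payoff=0.0000 vs cont=8.3186 → 8.3186 [wait]  ⇒ S*(2)=70.1344
t_1: node(1,0) S=80.2087 payoff=33.8813 vs cont=33.6504 → 33.8813 [stop]  node(1,1) S=104.9063 payoff=9.1837 vs cont=15.9620 → 15.9620 [wait]  ⇒ S*(1)=80.2087
t_0: node(0,0) S=91.7300 payoff=22.3600 vs cont=24.7745 → 24.7745 [wait]  ⇒ S*(0)=-

price = 24.7745
boundary = - 80.2087 70.1344 80.2087 70.1344 80.2087
tree:
24.7745
33.8813 15.9620
43.9556 23.7708 8.3186
52.7645 33.8813 13.9257 2.7786
60.4671 43.9556 22.4068 5.5681 0.0000
67.2021 52.7645 33.8813 11.1580 0.0000 0.0000
73.0913 60.4671 43.9556 22.3600 0.0000 0.0000 0.0000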